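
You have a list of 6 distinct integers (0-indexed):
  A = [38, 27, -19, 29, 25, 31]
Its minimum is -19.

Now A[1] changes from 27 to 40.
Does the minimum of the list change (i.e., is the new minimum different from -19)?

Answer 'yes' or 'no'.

Old min = -19
Change: A[1] 27 -> 40
Changed element was NOT the min; min changes only if 40 < -19.
New min = -19; changed? no

Answer: no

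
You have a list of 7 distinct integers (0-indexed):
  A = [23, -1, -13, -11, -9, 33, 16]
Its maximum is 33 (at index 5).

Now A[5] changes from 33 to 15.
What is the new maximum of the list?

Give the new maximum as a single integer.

Old max = 33 (at index 5)
Change: A[5] 33 -> 15
Changed element WAS the max -> may need rescan.
  Max of remaining elements: 23
  New max = max(15, 23) = 23

Answer: 23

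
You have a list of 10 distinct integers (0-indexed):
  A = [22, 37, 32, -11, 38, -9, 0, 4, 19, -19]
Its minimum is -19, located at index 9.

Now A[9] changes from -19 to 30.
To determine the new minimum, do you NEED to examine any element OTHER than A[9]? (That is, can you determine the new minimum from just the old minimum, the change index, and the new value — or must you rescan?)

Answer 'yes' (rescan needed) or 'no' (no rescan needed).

Old min = -19 at index 9
Change at index 9: -19 -> 30
Index 9 WAS the min and new value 30 > old min -19. Must rescan other elements to find the new min.
Needs rescan: yes

Answer: yes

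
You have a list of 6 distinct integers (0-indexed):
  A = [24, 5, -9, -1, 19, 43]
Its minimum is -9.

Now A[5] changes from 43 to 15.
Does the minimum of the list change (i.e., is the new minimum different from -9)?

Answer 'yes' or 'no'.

Old min = -9
Change: A[5] 43 -> 15
Changed element was NOT the min; min changes only if 15 < -9.
New min = -9; changed? no

Answer: no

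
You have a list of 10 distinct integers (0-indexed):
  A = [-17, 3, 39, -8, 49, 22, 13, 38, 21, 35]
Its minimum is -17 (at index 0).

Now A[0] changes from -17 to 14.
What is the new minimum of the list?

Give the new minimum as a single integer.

Old min = -17 (at index 0)
Change: A[0] -17 -> 14
Changed element WAS the min. Need to check: is 14 still <= all others?
  Min of remaining elements: -8
  New min = min(14, -8) = -8

Answer: -8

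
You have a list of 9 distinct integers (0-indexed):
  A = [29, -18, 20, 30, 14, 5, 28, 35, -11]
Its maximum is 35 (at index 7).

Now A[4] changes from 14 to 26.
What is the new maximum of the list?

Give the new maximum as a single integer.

Old max = 35 (at index 7)
Change: A[4] 14 -> 26
Changed element was NOT the old max.
  New max = max(old_max, new_val) = max(35, 26) = 35

Answer: 35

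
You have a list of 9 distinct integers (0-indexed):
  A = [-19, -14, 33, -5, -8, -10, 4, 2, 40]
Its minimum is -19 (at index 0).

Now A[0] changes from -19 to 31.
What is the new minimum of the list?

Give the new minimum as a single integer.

Old min = -19 (at index 0)
Change: A[0] -19 -> 31
Changed element WAS the min. Need to check: is 31 still <= all others?
  Min of remaining elements: -14
  New min = min(31, -14) = -14

Answer: -14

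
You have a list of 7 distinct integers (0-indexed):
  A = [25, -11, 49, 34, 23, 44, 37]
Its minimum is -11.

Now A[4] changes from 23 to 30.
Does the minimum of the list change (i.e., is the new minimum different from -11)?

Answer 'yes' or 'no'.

Answer: no

Derivation:
Old min = -11
Change: A[4] 23 -> 30
Changed element was NOT the min; min changes only if 30 < -11.
New min = -11; changed? no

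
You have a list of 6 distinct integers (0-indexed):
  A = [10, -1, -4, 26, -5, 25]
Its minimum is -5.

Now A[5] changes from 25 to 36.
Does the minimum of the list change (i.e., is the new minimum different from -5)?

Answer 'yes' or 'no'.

Old min = -5
Change: A[5] 25 -> 36
Changed element was NOT the min; min changes only if 36 < -5.
New min = -5; changed? no

Answer: no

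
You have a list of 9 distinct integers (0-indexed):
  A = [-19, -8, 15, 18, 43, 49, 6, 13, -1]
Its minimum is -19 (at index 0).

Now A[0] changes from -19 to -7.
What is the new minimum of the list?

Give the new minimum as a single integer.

Old min = -19 (at index 0)
Change: A[0] -19 -> -7
Changed element WAS the min. Need to check: is -7 still <= all others?
  Min of remaining elements: -8
  New min = min(-7, -8) = -8

Answer: -8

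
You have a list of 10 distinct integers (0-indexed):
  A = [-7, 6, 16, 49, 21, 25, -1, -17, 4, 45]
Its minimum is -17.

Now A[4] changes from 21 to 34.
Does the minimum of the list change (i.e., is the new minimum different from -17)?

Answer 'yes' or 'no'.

Old min = -17
Change: A[4] 21 -> 34
Changed element was NOT the min; min changes only if 34 < -17.
New min = -17; changed? no

Answer: no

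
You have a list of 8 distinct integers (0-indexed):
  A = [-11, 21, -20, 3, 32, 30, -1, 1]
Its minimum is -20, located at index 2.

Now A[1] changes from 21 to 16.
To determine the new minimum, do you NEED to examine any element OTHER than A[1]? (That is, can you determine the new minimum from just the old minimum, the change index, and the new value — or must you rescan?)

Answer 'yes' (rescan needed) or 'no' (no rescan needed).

Old min = -20 at index 2
Change at index 1: 21 -> 16
Index 1 was NOT the min. New min = min(-20, 16). No rescan of other elements needed.
Needs rescan: no

Answer: no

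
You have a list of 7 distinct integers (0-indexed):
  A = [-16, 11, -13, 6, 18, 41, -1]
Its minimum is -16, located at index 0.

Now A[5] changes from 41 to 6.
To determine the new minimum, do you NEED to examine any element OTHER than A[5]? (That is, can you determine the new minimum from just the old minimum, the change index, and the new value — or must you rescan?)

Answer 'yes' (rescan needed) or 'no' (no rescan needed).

Old min = -16 at index 0
Change at index 5: 41 -> 6
Index 5 was NOT the min. New min = min(-16, 6). No rescan of other elements needed.
Needs rescan: no

Answer: no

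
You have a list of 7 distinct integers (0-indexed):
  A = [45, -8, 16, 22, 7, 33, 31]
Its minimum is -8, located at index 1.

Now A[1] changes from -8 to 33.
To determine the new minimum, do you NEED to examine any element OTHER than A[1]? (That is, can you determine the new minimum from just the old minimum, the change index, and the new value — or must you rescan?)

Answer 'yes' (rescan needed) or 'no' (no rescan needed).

Old min = -8 at index 1
Change at index 1: -8 -> 33
Index 1 WAS the min and new value 33 > old min -8. Must rescan other elements to find the new min.
Needs rescan: yes

Answer: yes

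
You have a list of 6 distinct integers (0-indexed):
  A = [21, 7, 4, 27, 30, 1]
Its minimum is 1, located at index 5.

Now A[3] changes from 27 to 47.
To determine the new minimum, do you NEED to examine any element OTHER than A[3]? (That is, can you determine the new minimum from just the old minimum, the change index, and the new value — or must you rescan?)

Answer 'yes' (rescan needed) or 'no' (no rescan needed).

Old min = 1 at index 5
Change at index 3: 27 -> 47
Index 3 was NOT the min. New min = min(1, 47). No rescan of other elements needed.
Needs rescan: no

Answer: no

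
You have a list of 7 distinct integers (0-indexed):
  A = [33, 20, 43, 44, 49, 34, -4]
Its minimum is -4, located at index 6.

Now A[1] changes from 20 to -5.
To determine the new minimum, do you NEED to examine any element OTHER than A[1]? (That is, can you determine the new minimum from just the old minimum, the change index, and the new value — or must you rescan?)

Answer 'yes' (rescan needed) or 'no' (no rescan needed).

Answer: no

Derivation:
Old min = -4 at index 6
Change at index 1: 20 -> -5
Index 1 was NOT the min. New min = min(-4, -5). No rescan of other elements needed.
Needs rescan: no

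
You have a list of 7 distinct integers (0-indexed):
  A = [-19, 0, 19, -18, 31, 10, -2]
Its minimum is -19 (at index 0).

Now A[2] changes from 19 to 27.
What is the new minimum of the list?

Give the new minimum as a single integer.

Answer: -19

Derivation:
Old min = -19 (at index 0)
Change: A[2] 19 -> 27
Changed element was NOT the old min.
  New min = min(old_min, new_val) = min(-19, 27) = -19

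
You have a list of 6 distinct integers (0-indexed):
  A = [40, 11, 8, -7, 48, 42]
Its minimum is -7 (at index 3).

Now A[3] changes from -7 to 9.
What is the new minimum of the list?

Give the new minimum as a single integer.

Answer: 8

Derivation:
Old min = -7 (at index 3)
Change: A[3] -7 -> 9
Changed element WAS the min. Need to check: is 9 still <= all others?
  Min of remaining elements: 8
  New min = min(9, 8) = 8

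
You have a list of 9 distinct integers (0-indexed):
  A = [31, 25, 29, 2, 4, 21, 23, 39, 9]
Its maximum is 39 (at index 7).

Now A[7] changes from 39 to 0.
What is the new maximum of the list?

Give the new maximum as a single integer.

Old max = 39 (at index 7)
Change: A[7] 39 -> 0
Changed element WAS the max -> may need rescan.
  Max of remaining elements: 31
  New max = max(0, 31) = 31

Answer: 31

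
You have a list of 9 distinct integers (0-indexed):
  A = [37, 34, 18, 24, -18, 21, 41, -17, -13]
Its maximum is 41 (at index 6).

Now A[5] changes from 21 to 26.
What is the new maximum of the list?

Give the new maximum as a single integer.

Answer: 41

Derivation:
Old max = 41 (at index 6)
Change: A[5] 21 -> 26
Changed element was NOT the old max.
  New max = max(old_max, new_val) = max(41, 26) = 41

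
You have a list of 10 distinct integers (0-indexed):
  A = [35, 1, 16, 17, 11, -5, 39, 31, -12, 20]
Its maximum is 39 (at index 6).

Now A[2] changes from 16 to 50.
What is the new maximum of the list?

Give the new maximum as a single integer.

Answer: 50

Derivation:
Old max = 39 (at index 6)
Change: A[2] 16 -> 50
Changed element was NOT the old max.
  New max = max(old_max, new_val) = max(39, 50) = 50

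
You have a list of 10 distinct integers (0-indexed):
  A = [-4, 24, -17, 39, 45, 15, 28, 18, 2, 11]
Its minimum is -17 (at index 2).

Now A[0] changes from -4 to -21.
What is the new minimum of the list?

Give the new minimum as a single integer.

Old min = -17 (at index 2)
Change: A[0] -4 -> -21
Changed element was NOT the old min.
  New min = min(old_min, new_val) = min(-17, -21) = -21

Answer: -21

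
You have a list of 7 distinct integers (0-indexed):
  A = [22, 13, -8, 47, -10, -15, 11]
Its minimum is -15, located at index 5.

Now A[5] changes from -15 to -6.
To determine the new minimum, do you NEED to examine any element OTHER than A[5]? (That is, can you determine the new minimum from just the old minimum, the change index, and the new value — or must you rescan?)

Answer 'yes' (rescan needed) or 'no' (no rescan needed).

Answer: yes

Derivation:
Old min = -15 at index 5
Change at index 5: -15 -> -6
Index 5 WAS the min and new value -6 > old min -15. Must rescan other elements to find the new min.
Needs rescan: yes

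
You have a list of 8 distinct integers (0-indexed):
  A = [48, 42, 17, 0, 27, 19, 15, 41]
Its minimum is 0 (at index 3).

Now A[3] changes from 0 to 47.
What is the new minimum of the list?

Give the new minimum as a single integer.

Old min = 0 (at index 3)
Change: A[3] 0 -> 47
Changed element WAS the min. Need to check: is 47 still <= all others?
  Min of remaining elements: 15
  New min = min(47, 15) = 15

Answer: 15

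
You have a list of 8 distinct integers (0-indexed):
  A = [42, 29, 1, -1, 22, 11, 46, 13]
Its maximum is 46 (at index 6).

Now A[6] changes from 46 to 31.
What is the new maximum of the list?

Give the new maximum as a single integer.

Answer: 42

Derivation:
Old max = 46 (at index 6)
Change: A[6] 46 -> 31
Changed element WAS the max -> may need rescan.
  Max of remaining elements: 42
  New max = max(31, 42) = 42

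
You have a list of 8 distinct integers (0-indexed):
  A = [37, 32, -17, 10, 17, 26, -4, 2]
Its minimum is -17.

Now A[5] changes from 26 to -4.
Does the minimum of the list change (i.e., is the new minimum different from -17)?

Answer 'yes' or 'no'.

Answer: no

Derivation:
Old min = -17
Change: A[5] 26 -> -4
Changed element was NOT the min; min changes only if -4 < -17.
New min = -17; changed? no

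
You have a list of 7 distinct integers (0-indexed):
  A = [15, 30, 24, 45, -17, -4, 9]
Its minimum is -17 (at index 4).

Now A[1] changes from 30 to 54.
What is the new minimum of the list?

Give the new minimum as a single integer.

Old min = -17 (at index 4)
Change: A[1] 30 -> 54
Changed element was NOT the old min.
  New min = min(old_min, new_val) = min(-17, 54) = -17

Answer: -17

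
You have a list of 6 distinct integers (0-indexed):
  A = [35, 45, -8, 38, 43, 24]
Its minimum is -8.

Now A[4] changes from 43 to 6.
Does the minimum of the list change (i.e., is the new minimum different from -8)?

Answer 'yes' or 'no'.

Answer: no

Derivation:
Old min = -8
Change: A[4] 43 -> 6
Changed element was NOT the min; min changes only if 6 < -8.
New min = -8; changed? no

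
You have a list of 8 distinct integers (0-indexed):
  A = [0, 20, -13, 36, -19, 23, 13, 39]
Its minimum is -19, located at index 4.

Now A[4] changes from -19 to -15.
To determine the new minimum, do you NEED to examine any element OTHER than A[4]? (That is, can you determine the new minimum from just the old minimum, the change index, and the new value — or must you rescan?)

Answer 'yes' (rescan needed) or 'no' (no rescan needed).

Old min = -19 at index 4
Change at index 4: -19 -> -15
Index 4 WAS the min and new value -15 > old min -19. Must rescan other elements to find the new min.
Needs rescan: yes

Answer: yes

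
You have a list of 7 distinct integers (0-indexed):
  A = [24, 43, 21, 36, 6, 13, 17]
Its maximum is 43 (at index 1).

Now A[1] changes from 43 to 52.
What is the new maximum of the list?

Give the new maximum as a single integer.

Old max = 43 (at index 1)
Change: A[1] 43 -> 52
Changed element WAS the max -> may need rescan.
  Max of remaining elements: 36
  New max = max(52, 36) = 52

Answer: 52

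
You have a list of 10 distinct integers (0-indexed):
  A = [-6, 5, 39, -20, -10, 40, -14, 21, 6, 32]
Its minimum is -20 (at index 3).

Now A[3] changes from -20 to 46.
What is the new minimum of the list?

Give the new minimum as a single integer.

Answer: -14

Derivation:
Old min = -20 (at index 3)
Change: A[3] -20 -> 46
Changed element WAS the min. Need to check: is 46 still <= all others?
  Min of remaining elements: -14
  New min = min(46, -14) = -14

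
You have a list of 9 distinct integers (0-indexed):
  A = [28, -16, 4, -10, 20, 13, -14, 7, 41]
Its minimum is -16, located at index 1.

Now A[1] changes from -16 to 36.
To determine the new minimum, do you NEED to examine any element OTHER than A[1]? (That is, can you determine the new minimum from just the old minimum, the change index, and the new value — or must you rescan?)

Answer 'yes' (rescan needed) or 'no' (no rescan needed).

Old min = -16 at index 1
Change at index 1: -16 -> 36
Index 1 WAS the min and new value 36 > old min -16. Must rescan other elements to find the new min.
Needs rescan: yes

Answer: yes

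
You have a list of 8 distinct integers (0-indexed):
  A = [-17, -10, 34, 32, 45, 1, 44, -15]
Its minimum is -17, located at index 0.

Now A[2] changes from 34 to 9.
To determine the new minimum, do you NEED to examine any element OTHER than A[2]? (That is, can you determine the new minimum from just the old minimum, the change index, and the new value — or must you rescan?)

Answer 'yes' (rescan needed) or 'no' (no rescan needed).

Old min = -17 at index 0
Change at index 2: 34 -> 9
Index 2 was NOT the min. New min = min(-17, 9). No rescan of other elements needed.
Needs rescan: no

Answer: no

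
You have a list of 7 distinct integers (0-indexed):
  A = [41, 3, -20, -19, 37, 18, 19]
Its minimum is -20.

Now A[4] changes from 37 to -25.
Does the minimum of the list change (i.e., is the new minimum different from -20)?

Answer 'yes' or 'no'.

Old min = -20
Change: A[4] 37 -> -25
Changed element was NOT the min; min changes only if -25 < -20.
New min = -25; changed? yes

Answer: yes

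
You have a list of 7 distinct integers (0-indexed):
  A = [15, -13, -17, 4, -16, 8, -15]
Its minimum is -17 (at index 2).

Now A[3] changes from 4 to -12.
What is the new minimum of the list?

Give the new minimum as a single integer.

Old min = -17 (at index 2)
Change: A[3] 4 -> -12
Changed element was NOT the old min.
  New min = min(old_min, new_val) = min(-17, -12) = -17

Answer: -17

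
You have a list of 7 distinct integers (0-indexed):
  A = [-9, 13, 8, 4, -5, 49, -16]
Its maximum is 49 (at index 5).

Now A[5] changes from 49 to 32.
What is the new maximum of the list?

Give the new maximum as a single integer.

Answer: 32

Derivation:
Old max = 49 (at index 5)
Change: A[5] 49 -> 32
Changed element WAS the max -> may need rescan.
  Max of remaining elements: 13
  New max = max(32, 13) = 32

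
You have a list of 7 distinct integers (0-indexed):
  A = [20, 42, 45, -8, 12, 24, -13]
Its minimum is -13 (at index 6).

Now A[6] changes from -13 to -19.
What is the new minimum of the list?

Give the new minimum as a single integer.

Answer: -19

Derivation:
Old min = -13 (at index 6)
Change: A[6] -13 -> -19
Changed element WAS the min. Need to check: is -19 still <= all others?
  Min of remaining elements: -8
  New min = min(-19, -8) = -19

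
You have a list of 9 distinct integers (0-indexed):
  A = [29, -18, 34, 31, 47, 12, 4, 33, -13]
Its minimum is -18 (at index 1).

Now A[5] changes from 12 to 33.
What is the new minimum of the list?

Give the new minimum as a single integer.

Old min = -18 (at index 1)
Change: A[5] 12 -> 33
Changed element was NOT the old min.
  New min = min(old_min, new_val) = min(-18, 33) = -18

Answer: -18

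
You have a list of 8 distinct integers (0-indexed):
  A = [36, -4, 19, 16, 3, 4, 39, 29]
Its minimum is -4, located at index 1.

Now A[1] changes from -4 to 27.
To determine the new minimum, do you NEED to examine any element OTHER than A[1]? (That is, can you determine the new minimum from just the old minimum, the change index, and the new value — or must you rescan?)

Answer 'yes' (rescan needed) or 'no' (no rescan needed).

Old min = -4 at index 1
Change at index 1: -4 -> 27
Index 1 WAS the min and new value 27 > old min -4. Must rescan other elements to find the new min.
Needs rescan: yes

Answer: yes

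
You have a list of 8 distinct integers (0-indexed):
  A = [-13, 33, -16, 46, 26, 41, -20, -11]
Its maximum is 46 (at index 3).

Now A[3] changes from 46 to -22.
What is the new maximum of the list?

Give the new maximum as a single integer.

Answer: 41

Derivation:
Old max = 46 (at index 3)
Change: A[3] 46 -> -22
Changed element WAS the max -> may need rescan.
  Max of remaining elements: 41
  New max = max(-22, 41) = 41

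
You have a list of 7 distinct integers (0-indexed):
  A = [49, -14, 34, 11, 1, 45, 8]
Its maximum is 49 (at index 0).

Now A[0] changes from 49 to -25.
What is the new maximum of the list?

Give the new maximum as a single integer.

Old max = 49 (at index 0)
Change: A[0] 49 -> -25
Changed element WAS the max -> may need rescan.
  Max of remaining elements: 45
  New max = max(-25, 45) = 45

Answer: 45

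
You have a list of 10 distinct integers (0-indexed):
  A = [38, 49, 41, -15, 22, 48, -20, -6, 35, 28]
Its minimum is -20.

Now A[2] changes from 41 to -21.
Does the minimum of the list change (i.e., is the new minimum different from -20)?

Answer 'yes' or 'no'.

Answer: yes

Derivation:
Old min = -20
Change: A[2] 41 -> -21
Changed element was NOT the min; min changes only if -21 < -20.
New min = -21; changed? yes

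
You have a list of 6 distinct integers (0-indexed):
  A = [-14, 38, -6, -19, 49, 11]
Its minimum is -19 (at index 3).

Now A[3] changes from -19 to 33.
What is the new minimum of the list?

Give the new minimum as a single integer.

Old min = -19 (at index 3)
Change: A[3] -19 -> 33
Changed element WAS the min. Need to check: is 33 still <= all others?
  Min of remaining elements: -14
  New min = min(33, -14) = -14

Answer: -14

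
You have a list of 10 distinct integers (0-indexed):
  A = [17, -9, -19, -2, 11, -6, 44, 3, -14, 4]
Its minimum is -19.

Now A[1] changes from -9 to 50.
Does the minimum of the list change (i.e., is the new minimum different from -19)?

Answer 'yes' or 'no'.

Answer: no

Derivation:
Old min = -19
Change: A[1] -9 -> 50
Changed element was NOT the min; min changes only if 50 < -19.
New min = -19; changed? no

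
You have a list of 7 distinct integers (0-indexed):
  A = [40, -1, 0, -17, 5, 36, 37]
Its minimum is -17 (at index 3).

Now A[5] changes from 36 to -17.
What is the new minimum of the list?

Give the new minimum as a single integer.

Answer: -17

Derivation:
Old min = -17 (at index 3)
Change: A[5] 36 -> -17
Changed element was NOT the old min.
  New min = min(old_min, new_val) = min(-17, -17) = -17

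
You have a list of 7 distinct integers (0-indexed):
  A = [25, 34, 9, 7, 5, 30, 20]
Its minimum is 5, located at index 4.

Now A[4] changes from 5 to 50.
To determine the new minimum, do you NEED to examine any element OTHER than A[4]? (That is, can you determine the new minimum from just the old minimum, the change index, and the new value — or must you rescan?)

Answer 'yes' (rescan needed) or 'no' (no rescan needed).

Old min = 5 at index 4
Change at index 4: 5 -> 50
Index 4 WAS the min and new value 50 > old min 5. Must rescan other elements to find the new min.
Needs rescan: yes

Answer: yes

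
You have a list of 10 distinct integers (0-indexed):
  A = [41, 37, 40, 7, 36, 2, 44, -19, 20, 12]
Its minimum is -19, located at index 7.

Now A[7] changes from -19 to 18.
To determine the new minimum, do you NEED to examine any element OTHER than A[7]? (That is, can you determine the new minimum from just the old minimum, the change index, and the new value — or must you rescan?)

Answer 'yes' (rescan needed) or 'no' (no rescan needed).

Old min = -19 at index 7
Change at index 7: -19 -> 18
Index 7 WAS the min and new value 18 > old min -19. Must rescan other elements to find the new min.
Needs rescan: yes

Answer: yes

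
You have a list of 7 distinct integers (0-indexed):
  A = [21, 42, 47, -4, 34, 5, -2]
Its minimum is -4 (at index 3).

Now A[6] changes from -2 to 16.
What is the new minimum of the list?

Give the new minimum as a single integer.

Answer: -4

Derivation:
Old min = -4 (at index 3)
Change: A[6] -2 -> 16
Changed element was NOT the old min.
  New min = min(old_min, new_val) = min(-4, 16) = -4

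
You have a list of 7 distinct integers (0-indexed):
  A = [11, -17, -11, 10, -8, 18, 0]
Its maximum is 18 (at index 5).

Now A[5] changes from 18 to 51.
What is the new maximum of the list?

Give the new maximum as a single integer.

Answer: 51

Derivation:
Old max = 18 (at index 5)
Change: A[5] 18 -> 51
Changed element WAS the max -> may need rescan.
  Max of remaining elements: 11
  New max = max(51, 11) = 51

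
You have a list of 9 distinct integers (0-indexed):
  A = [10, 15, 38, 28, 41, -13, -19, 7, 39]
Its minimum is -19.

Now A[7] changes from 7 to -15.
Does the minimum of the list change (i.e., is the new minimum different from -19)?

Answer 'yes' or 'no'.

Old min = -19
Change: A[7] 7 -> -15
Changed element was NOT the min; min changes only if -15 < -19.
New min = -19; changed? no

Answer: no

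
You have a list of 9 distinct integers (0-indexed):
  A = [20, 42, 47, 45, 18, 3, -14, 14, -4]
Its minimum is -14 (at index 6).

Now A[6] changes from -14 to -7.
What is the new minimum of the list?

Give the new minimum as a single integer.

Answer: -7

Derivation:
Old min = -14 (at index 6)
Change: A[6] -14 -> -7
Changed element WAS the min. Need to check: is -7 still <= all others?
  Min of remaining elements: -4
  New min = min(-7, -4) = -7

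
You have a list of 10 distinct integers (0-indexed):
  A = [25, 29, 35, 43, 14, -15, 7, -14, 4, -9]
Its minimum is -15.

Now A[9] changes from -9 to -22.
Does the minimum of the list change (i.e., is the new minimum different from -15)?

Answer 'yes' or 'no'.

Answer: yes

Derivation:
Old min = -15
Change: A[9] -9 -> -22
Changed element was NOT the min; min changes only if -22 < -15.
New min = -22; changed? yes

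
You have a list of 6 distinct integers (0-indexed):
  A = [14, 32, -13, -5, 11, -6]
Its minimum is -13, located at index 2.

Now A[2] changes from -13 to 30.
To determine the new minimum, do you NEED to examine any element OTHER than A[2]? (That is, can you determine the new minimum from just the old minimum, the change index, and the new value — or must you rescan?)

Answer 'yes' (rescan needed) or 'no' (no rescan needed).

Answer: yes

Derivation:
Old min = -13 at index 2
Change at index 2: -13 -> 30
Index 2 WAS the min and new value 30 > old min -13. Must rescan other elements to find the new min.
Needs rescan: yes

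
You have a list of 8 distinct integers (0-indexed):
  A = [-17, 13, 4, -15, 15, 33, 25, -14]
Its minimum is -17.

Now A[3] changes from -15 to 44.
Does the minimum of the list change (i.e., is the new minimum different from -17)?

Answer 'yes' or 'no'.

Answer: no

Derivation:
Old min = -17
Change: A[3] -15 -> 44
Changed element was NOT the min; min changes only if 44 < -17.
New min = -17; changed? no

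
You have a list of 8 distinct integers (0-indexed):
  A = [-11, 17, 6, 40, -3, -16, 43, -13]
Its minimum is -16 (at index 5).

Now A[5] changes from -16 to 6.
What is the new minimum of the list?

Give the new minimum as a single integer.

Answer: -13

Derivation:
Old min = -16 (at index 5)
Change: A[5] -16 -> 6
Changed element WAS the min. Need to check: is 6 still <= all others?
  Min of remaining elements: -13
  New min = min(6, -13) = -13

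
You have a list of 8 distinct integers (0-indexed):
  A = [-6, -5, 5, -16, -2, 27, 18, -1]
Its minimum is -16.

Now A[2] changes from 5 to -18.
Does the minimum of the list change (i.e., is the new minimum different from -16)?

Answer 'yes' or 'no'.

Old min = -16
Change: A[2] 5 -> -18
Changed element was NOT the min; min changes only if -18 < -16.
New min = -18; changed? yes

Answer: yes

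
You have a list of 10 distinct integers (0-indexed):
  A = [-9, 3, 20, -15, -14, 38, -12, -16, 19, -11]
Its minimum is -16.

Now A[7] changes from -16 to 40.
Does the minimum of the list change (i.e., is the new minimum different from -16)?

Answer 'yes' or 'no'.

Answer: yes

Derivation:
Old min = -16
Change: A[7] -16 -> 40
Changed element was the min; new min must be rechecked.
New min = -15; changed? yes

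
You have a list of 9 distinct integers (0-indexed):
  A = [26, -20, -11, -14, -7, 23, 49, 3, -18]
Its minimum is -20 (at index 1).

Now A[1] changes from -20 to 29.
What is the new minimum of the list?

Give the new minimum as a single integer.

Answer: -18

Derivation:
Old min = -20 (at index 1)
Change: A[1] -20 -> 29
Changed element WAS the min. Need to check: is 29 still <= all others?
  Min of remaining elements: -18
  New min = min(29, -18) = -18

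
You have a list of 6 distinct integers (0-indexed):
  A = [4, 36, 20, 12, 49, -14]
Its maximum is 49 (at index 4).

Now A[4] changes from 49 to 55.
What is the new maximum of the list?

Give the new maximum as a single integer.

Answer: 55

Derivation:
Old max = 49 (at index 4)
Change: A[4] 49 -> 55
Changed element WAS the max -> may need rescan.
  Max of remaining elements: 36
  New max = max(55, 36) = 55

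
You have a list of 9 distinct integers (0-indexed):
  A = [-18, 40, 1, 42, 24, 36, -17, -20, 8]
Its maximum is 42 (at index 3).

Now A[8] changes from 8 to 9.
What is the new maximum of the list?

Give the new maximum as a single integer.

Old max = 42 (at index 3)
Change: A[8] 8 -> 9
Changed element was NOT the old max.
  New max = max(old_max, new_val) = max(42, 9) = 42

Answer: 42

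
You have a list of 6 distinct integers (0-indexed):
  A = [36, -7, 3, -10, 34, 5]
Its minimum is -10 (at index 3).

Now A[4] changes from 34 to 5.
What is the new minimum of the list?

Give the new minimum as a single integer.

Answer: -10

Derivation:
Old min = -10 (at index 3)
Change: A[4] 34 -> 5
Changed element was NOT the old min.
  New min = min(old_min, new_val) = min(-10, 5) = -10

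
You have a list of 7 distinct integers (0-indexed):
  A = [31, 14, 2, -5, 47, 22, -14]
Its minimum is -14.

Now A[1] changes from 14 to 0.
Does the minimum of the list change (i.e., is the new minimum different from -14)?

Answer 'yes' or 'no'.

Answer: no

Derivation:
Old min = -14
Change: A[1] 14 -> 0
Changed element was NOT the min; min changes only if 0 < -14.
New min = -14; changed? no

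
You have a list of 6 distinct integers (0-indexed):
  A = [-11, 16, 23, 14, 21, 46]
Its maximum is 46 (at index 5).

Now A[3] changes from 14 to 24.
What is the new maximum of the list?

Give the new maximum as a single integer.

Old max = 46 (at index 5)
Change: A[3] 14 -> 24
Changed element was NOT the old max.
  New max = max(old_max, new_val) = max(46, 24) = 46

Answer: 46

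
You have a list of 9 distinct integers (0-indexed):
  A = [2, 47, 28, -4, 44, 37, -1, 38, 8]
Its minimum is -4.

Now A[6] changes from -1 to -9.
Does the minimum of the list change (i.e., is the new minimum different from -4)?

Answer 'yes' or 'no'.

Old min = -4
Change: A[6] -1 -> -9
Changed element was NOT the min; min changes only if -9 < -4.
New min = -9; changed? yes

Answer: yes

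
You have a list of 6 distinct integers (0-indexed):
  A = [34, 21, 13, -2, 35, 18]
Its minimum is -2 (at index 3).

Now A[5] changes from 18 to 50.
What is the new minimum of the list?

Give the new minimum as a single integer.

Old min = -2 (at index 3)
Change: A[5] 18 -> 50
Changed element was NOT the old min.
  New min = min(old_min, new_val) = min(-2, 50) = -2

Answer: -2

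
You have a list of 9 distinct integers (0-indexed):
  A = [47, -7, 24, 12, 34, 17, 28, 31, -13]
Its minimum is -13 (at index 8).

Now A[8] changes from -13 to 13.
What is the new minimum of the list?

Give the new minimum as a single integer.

Old min = -13 (at index 8)
Change: A[8] -13 -> 13
Changed element WAS the min. Need to check: is 13 still <= all others?
  Min of remaining elements: -7
  New min = min(13, -7) = -7

Answer: -7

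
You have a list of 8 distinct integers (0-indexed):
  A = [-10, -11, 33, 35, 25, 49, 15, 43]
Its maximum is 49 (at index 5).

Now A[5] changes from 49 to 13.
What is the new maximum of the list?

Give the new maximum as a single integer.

Answer: 43

Derivation:
Old max = 49 (at index 5)
Change: A[5] 49 -> 13
Changed element WAS the max -> may need rescan.
  Max of remaining elements: 43
  New max = max(13, 43) = 43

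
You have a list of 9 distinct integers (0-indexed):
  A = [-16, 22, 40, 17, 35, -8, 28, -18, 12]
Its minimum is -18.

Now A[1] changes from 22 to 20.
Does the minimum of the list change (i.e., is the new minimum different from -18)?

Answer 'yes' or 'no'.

Old min = -18
Change: A[1] 22 -> 20
Changed element was NOT the min; min changes only if 20 < -18.
New min = -18; changed? no

Answer: no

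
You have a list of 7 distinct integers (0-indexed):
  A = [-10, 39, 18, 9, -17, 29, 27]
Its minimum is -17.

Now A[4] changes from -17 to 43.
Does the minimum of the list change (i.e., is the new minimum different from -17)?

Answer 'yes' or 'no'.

Old min = -17
Change: A[4] -17 -> 43
Changed element was the min; new min must be rechecked.
New min = -10; changed? yes

Answer: yes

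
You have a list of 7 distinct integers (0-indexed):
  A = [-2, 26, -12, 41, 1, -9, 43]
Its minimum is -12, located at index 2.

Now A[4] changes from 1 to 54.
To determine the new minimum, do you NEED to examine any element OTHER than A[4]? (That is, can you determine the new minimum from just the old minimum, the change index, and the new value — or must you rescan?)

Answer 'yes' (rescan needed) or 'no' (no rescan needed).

Answer: no

Derivation:
Old min = -12 at index 2
Change at index 4: 1 -> 54
Index 4 was NOT the min. New min = min(-12, 54). No rescan of other elements needed.
Needs rescan: no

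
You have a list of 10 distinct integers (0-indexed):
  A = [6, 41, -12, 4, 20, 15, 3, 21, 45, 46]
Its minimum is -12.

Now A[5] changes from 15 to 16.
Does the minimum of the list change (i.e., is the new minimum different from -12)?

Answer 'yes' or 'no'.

Answer: no

Derivation:
Old min = -12
Change: A[5] 15 -> 16
Changed element was NOT the min; min changes only if 16 < -12.
New min = -12; changed? no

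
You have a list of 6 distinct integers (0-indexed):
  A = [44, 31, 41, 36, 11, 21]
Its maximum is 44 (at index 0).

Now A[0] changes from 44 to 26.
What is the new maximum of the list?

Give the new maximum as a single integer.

Answer: 41

Derivation:
Old max = 44 (at index 0)
Change: A[0] 44 -> 26
Changed element WAS the max -> may need rescan.
  Max of remaining elements: 41
  New max = max(26, 41) = 41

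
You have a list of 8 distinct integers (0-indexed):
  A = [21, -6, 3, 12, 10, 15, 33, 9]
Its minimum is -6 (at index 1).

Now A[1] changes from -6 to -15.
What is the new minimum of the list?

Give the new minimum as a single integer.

Old min = -6 (at index 1)
Change: A[1] -6 -> -15
Changed element WAS the min. Need to check: is -15 still <= all others?
  Min of remaining elements: 3
  New min = min(-15, 3) = -15

Answer: -15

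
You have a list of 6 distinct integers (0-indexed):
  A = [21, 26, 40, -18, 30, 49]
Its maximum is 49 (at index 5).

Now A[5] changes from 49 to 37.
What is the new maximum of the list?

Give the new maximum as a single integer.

Answer: 40

Derivation:
Old max = 49 (at index 5)
Change: A[5] 49 -> 37
Changed element WAS the max -> may need rescan.
  Max of remaining elements: 40
  New max = max(37, 40) = 40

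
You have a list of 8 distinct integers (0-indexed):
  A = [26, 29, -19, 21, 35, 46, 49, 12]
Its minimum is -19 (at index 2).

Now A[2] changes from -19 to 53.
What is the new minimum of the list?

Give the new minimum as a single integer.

Answer: 12

Derivation:
Old min = -19 (at index 2)
Change: A[2] -19 -> 53
Changed element WAS the min. Need to check: is 53 still <= all others?
  Min of remaining elements: 12
  New min = min(53, 12) = 12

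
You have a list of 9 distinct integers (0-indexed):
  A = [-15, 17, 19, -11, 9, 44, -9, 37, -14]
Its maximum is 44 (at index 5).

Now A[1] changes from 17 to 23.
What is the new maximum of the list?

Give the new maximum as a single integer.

Answer: 44

Derivation:
Old max = 44 (at index 5)
Change: A[1] 17 -> 23
Changed element was NOT the old max.
  New max = max(old_max, new_val) = max(44, 23) = 44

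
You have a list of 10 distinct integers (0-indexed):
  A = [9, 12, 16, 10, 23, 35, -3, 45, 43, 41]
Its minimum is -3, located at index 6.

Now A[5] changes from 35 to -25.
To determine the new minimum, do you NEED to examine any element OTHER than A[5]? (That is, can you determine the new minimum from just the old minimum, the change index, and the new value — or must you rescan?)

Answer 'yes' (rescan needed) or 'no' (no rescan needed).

Old min = -3 at index 6
Change at index 5: 35 -> -25
Index 5 was NOT the min. New min = min(-3, -25). No rescan of other elements needed.
Needs rescan: no

Answer: no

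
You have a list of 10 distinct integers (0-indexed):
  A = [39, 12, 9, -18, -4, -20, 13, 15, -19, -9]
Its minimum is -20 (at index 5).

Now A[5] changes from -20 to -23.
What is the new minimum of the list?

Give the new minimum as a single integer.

Answer: -23

Derivation:
Old min = -20 (at index 5)
Change: A[5] -20 -> -23
Changed element WAS the min. Need to check: is -23 still <= all others?
  Min of remaining elements: -19
  New min = min(-23, -19) = -23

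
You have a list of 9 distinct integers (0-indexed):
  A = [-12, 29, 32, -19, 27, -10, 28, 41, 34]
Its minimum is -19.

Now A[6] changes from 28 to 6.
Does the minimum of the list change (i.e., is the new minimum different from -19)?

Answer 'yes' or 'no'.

Old min = -19
Change: A[6] 28 -> 6
Changed element was NOT the min; min changes only if 6 < -19.
New min = -19; changed? no

Answer: no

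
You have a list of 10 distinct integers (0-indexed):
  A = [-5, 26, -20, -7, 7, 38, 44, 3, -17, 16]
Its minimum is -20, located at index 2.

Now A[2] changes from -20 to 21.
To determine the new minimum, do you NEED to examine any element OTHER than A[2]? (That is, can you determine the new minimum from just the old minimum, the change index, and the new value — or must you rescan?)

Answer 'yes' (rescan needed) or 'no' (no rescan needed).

Answer: yes

Derivation:
Old min = -20 at index 2
Change at index 2: -20 -> 21
Index 2 WAS the min and new value 21 > old min -20. Must rescan other elements to find the new min.
Needs rescan: yes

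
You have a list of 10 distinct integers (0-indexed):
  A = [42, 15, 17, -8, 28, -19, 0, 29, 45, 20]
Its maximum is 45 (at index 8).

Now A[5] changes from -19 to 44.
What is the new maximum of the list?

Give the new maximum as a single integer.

Old max = 45 (at index 8)
Change: A[5] -19 -> 44
Changed element was NOT the old max.
  New max = max(old_max, new_val) = max(45, 44) = 45

Answer: 45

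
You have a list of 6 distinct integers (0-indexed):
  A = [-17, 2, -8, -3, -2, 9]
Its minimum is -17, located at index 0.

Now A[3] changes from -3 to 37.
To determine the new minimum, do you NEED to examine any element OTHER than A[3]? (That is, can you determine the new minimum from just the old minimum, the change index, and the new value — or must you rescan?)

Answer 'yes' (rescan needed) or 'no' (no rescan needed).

Old min = -17 at index 0
Change at index 3: -3 -> 37
Index 3 was NOT the min. New min = min(-17, 37). No rescan of other elements needed.
Needs rescan: no

Answer: no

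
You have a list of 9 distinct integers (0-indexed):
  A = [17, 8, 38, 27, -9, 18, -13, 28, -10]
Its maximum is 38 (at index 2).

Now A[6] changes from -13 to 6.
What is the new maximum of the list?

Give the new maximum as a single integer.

Old max = 38 (at index 2)
Change: A[6] -13 -> 6
Changed element was NOT the old max.
  New max = max(old_max, new_val) = max(38, 6) = 38

Answer: 38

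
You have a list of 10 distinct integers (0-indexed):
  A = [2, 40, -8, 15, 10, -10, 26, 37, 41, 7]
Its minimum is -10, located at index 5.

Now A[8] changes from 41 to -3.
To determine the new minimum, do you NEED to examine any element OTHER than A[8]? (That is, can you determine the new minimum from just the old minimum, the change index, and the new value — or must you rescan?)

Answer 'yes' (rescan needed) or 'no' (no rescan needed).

Old min = -10 at index 5
Change at index 8: 41 -> -3
Index 8 was NOT the min. New min = min(-10, -3). No rescan of other elements needed.
Needs rescan: no

Answer: no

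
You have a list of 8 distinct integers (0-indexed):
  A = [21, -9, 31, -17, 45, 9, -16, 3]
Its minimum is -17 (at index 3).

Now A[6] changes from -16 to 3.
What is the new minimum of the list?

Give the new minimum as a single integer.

Answer: -17

Derivation:
Old min = -17 (at index 3)
Change: A[6] -16 -> 3
Changed element was NOT the old min.
  New min = min(old_min, new_val) = min(-17, 3) = -17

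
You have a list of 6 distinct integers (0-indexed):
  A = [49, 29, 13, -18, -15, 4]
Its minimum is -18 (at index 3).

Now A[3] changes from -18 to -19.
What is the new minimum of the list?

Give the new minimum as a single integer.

Answer: -19

Derivation:
Old min = -18 (at index 3)
Change: A[3] -18 -> -19
Changed element WAS the min. Need to check: is -19 still <= all others?
  Min of remaining elements: -15
  New min = min(-19, -15) = -19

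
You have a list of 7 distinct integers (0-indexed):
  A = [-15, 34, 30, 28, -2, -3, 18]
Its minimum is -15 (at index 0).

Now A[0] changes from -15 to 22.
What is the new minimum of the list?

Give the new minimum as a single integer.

Answer: -3

Derivation:
Old min = -15 (at index 0)
Change: A[0] -15 -> 22
Changed element WAS the min. Need to check: is 22 still <= all others?
  Min of remaining elements: -3
  New min = min(22, -3) = -3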